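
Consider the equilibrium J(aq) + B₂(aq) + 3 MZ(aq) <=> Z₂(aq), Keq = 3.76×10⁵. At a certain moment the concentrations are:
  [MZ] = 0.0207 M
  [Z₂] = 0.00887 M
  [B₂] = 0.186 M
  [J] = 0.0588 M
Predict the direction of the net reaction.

in the forward direction

Q = [Z₂] / ([J]·[B₂]·[MZ]³) = (0.00887) / ((0.0588)·(0.186)·(0.0207)³) = 91400
Q = 91400 < Keq = 3.76×10⁵, so the forward reaction proceeds.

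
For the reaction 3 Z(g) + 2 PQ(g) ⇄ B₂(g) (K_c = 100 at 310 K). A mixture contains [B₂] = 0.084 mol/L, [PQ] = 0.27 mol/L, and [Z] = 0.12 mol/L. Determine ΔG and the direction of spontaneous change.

ΔG = 4.89 kJ/mol; the forward reaction is non-spontaneous

Q_c = [B₂] / ([Z]³·[PQ]²) = (0.084) / ((0.12)³·(0.27)²) = 667
ΔG = RT ln(Q_c/K_c) = (8.314 J mol⁻¹ K⁻¹)(310 K) × ln(667/100)
   = (2.577 kJ/mol)(1.898) = 4.89 kJ/mol
ΔG > 0, so the forward reaction is non-spontaneous (proceeds in reverse).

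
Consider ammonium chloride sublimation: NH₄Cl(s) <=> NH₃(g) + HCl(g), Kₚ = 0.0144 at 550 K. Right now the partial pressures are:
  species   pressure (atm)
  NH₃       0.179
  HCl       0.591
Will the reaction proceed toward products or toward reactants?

to the left

(NH₄Cl is a pure solid — omitted from Qₚ.)
Qₚ = P(NH₃)·P(HCl) = (0.179)·(0.591) = 0.106
Qₚ = 0.106 > Kₚ = 0.0144, so the reverse reaction proceeds.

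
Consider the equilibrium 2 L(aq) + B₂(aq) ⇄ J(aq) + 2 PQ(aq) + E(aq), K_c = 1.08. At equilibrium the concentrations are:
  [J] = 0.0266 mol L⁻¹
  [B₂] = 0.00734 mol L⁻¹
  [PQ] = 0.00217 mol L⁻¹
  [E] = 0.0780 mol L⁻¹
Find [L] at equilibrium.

At equilibrium, K_c = [J]·[PQ]²·[E] / ([L]²·[B₂]) = 1.08.
(0.0266)·(0.00217)²·(0.0780) / (([L])²·(0.00734)) = 1.08
[L]² = 1.23×10⁻⁶ ⇒ [L] = 0.00111 mol L⁻¹

[L] = 0.00111 mol L⁻¹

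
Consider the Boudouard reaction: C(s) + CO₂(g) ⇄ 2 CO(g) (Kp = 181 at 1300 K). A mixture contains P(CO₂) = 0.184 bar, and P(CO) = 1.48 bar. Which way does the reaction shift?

(C is a pure solid — omitted from Qp.)
Qp = P(CO)² / P(CO₂) = (1.48)² / (0.184) = 11.9
Qp = 11.9 < Kp = 181, so the forward reaction proceeds.

toward products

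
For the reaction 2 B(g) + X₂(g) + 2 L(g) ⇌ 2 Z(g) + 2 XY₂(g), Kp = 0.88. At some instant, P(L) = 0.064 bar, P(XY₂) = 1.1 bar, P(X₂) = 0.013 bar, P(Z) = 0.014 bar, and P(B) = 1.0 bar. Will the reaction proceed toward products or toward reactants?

Qp = P(Z)²·P(XY₂)² / (P(B)²·P(X₂)·P(L)²) = (0.014)²·(1.1)² / ((1.0)²·(0.013)·(0.064)²) = 4.5
Qp = 4.5 > Kp = 0.88, so the reverse reaction proceeds.

in the reverse direction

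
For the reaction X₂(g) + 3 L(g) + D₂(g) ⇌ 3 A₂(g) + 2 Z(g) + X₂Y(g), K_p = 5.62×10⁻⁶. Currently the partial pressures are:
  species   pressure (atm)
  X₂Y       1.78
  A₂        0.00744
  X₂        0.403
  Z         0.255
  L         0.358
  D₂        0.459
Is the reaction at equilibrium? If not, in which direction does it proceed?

neither direction; the system is at equilibrium

Q_p = P(A₂)³·P(Z)²·P(X₂Y) / (P(X₂)·P(L)³·P(D₂)) = (0.00744)³·(0.255)²·(1.78) / ((0.403)·(0.358)³·(0.459)) = 5.62×10⁻⁶
Q_p = 5.62×10⁻⁶ = K_p, so the system is already at equilibrium.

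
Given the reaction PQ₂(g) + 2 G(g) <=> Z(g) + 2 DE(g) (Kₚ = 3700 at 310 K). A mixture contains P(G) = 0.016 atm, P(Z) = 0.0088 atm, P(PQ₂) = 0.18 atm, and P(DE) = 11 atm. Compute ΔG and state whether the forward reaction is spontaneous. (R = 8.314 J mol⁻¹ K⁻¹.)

Qₚ = P(Z)·P(DE)² / (P(PQ₂)·P(G)²) = (0.0088)·(11)² / ((0.18)·(0.016)²) = 23100
ΔG = RT ln(Qₚ/Kₚ) = (8.314 J mol⁻¹ K⁻¹)(310 K) × ln(23100/3700)
   = (2.577 kJ/mol)(1.831) = 4.72 kJ/mol
ΔG > 0, so the forward reaction is non-spontaneous (proceeds in reverse).

ΔG = 4.72 kJ/mol; the forward reaction is non-spontaneous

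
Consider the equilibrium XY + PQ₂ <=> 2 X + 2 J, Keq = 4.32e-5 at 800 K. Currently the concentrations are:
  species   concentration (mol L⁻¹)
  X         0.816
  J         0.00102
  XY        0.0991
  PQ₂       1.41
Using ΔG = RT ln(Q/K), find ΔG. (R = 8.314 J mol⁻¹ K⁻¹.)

ΔG = -14.4 kJ/mol

Q = [X]²·[J]² / ([XY]·[PQ₂]) = (0.816)²·(0.00102)² / ((0.0991)·(1.41)) = 4.96e-6
ΔG = RT ln(Q/Keq) = (8.314 J mol⁻¹ K⁻¹)(800 K) × ln(4.96e-6/4.32e-5)
   = (6.651 kJ/mol)(-2.164) = -14.4 kJ/mol
ΔG < 0, so the forward reaction is spontaneous (proceeds forward).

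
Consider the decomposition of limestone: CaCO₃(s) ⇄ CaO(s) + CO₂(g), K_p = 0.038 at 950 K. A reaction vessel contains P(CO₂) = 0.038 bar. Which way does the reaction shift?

no net change (already at equilibrium)

(CaCO₃, CaO are pure solids — omitted from Q_p.)
Q_p = P(CO₂) = 0.038
Q_p = 0.038 = K_p, so the system is already at equilibrium.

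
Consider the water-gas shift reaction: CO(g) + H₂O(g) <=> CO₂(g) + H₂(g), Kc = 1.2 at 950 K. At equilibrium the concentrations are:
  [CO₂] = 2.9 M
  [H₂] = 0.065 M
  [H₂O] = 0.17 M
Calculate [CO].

At equilibrium, Kc = [CO₂]·[H₂] / ([CO]·[H₂O]) = 1.2.
(2.9)·(0.065) / (([CO])·(0.17)) = 1.2
[CO] = 0.924 = 0.92 M

[CO] = 0.92 M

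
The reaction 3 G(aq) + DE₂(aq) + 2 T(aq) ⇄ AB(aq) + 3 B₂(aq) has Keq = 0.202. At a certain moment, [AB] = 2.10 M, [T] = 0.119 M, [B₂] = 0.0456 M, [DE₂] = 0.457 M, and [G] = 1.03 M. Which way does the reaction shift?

Q = [AB]·[B₂]³ / ([G]³·[DE₂]·[T]²) = (2.10)·(0.0456)³ / ((1.03)³·(0.457)·(0.119)²) = 0.0282
Q = 0.0282 < Keq = 0.202, so the forward reaction proceeds.

to the right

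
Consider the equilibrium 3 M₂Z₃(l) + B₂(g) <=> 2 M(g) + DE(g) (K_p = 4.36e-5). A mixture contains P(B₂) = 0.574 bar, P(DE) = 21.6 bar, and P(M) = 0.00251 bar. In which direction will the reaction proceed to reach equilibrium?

(M₂Z₃ is a pure liquid — omitted from Q_p.)
Q_p = P(M)²·P(DE) / P(B₂) = (0.00251)²·(21.6) / (0.574) = 2.37e-4
Q_p = 2.37e-4 > K_p = 4.36e-5, so the reverse reaction proceeds.

in the reverse direction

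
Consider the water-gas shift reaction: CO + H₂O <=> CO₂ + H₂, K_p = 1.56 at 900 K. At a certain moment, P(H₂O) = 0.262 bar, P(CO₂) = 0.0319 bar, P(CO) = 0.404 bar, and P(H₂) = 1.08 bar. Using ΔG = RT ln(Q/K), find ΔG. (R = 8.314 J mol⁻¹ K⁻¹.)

Q_p = P(CO₂)·P(H₂) / (P(CO)·P(H₂O)) = (0.0319)·(1.08) / ((0.404)·(0.262)) = 0.325
ΔG = RT ln(Q_p/K_p) = (8.314 J mol⁻¹ K⁻¹)(900 K) × ln(0.325/1.56)
   = (7.483 kJ/mol)(-1.569) = -11.7 kJ/mol
ΔG < 0, so the forward reaction is spontaneous (proceeds forward).

ΔG = -11.7 kJ/mol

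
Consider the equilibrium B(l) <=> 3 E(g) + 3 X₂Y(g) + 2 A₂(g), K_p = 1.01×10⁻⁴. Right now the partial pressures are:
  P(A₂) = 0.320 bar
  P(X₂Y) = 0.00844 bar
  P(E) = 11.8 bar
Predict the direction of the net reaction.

no net change (already at equilibrium)

(B is a pure liquid — omitted from Q_p.)
Q_p = P(E)³·P(X₂Y)³·P(A₂)² = (11.8)³·(0.00844)³·(0.320)² = 1.01×10⁻⁴
Q_p = 1.01×10⁻⁴ = K_p, so the system is already at equilibrium.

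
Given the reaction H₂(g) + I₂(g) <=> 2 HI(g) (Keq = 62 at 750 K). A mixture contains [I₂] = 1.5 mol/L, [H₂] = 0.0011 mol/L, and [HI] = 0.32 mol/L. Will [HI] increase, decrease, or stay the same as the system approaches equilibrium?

Q = [HI]² / ([H₂]·[I₂]) = (0.32)² / ((0.0011)·(1.5)) = 62
Q = 62 = Keq; the system is at equilibrium.

stay the same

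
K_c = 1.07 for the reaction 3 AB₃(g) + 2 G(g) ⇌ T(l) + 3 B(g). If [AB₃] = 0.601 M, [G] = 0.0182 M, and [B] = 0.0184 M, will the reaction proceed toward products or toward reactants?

toward products

(T is a pure liquid — omitted from Q_c.)
Q_c = [B]³ / ([AB₃]³·[G]²) = (0.0184)³ / ((0.601)³·(0.0182)²) = 0.0866
Q_c = 0.0866 < K_c = 1.07, so the forward reaction proceeds.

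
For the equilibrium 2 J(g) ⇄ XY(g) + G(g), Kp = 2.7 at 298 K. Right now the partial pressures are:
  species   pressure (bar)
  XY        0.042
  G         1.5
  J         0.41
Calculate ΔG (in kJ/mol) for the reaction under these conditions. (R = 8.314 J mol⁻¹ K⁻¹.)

ΔG = -4.89 kJ/mol

Qp = P(XY)·P(G) / P(J)² = (0.042)·(1.5) / (0.41)² = 0.375
ΔG = RT ln(Qp/Kp) = (8.314 J mol⁻¹ K⁻¹)(298 K) × ln(0.375/2.7)
   = (2.478 kJ/mol)(-1.974) = -4.89 kJ/mol
ΔG < 0, so the forward reaction is spontaneous (proceeds forward).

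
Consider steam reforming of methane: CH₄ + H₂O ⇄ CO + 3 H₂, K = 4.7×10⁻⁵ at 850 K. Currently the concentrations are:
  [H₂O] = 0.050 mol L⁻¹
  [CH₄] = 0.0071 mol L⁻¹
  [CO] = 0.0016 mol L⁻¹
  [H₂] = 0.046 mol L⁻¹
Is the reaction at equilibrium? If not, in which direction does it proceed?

Q = [CO]·[H₂]³ / ([CH₄]·[H₂O]) = (0.0016)·(0.046)³ / ((0.0071)·(0.050)) = 4.4×10⁻⁴
Q = 4.4×10⁻⁴ > K = 4.7×10⁻⁵, so the reverse reaction proceeds.

reverse (toward reactants)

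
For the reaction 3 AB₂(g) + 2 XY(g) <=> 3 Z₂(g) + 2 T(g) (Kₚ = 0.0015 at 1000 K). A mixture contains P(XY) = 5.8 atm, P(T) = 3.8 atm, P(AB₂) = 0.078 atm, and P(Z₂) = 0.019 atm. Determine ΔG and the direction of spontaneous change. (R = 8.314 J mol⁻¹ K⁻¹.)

Qₚ = P(Z₂)³·P(T)² / (P(AB₂)³·P(XY)²) = (0.019)³·(3.8)² / ((0.078)³·(5.8)²) = 0.00620
ΔG = RT ln(Qₚ/Kₚ) = (8.314 J mol⁻¹ K⁻¹)(1000 K) × ln(0.00620/0.0015)
   = (8.314 kJ/mol)(1.419) = 11.8 kJ/mol
ΔG > 0, so the forward reaction is non-spontaneous (proceeds in reverse).

ΔG = 11.8 kJ/mol; the forward reaction is non-spontaneous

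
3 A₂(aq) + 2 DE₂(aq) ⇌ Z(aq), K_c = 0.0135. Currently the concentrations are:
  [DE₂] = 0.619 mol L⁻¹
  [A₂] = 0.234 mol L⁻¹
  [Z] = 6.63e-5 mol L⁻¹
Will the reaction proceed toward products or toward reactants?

no net change (already at equilibrium)

Q_c = [Z] / ([A₂]³·[DE₂]²) = (6.63e-5) / ((0.234)³·(0.619)²) = 0.0135
Q_c = 0.0135 = K_c, so the system is already at equilibrium.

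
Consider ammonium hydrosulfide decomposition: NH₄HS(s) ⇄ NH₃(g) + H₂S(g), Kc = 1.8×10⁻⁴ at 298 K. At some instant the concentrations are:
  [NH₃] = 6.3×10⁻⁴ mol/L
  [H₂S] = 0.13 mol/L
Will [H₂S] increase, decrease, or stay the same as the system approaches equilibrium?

increase

(NH₄HS is a pure solid — omitted from Qc.)
Qc = [NH₃]·[H₂S] = (6.3×10⁻⁴)·(0.13) = 8.2×10⁻⁵
Qc = 8.2×10⁻⁵ < Kc = 1.8×10⁻⁴: net forward reaction.
H₂S is a product, so it increases.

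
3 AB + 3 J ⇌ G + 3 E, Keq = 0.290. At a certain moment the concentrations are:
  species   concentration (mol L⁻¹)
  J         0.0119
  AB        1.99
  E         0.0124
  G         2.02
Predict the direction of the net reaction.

at equilibrium

Q = [G]·[E]³ / ([AB]³·[J]³) = (2.02)·(0.0124)³ / ((1.99)³·(0.0119)³) = 0.290
Q = 0.290 = Keq, so the system is already at equilibrium.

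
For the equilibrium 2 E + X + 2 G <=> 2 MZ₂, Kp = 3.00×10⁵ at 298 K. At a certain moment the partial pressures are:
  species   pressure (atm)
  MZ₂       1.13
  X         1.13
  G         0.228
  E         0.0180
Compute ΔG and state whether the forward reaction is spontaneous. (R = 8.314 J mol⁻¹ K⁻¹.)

Qp = P(MZ₂)² / (P(E)²·P(X)·P(G)²) = (1.13)² / ((0.0180)²·(1.13)·(0.228)²) = 67100
ΔG = RT ln(Qp/Kp) = (8.314 J mol⁻¹ K⁻¹)(298 K) × ln(67100/3.00×10⁵)
   = (2.478 kJ/mol)(-1.498) = -3.71 kJ/mol
ΔG < 0, so the forward reaction is spontaneous (proceeds forward).

ΔG = -3.71 kJ/mol; the forward reaction is spontaneous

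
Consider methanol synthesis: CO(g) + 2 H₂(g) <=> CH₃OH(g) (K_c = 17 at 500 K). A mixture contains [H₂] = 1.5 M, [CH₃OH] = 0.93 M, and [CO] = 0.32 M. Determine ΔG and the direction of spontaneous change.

ΔG = -10.7 kJ/mol; the forward reaction is spontaneous

Q_c = [CH₃OH] / ([CO]·[H₂]²) = (0.93) / ((0.32)·(1.5)²) = 1.29
ΔG = RT ln(Q_c/K_c) = (8.314 J mol⁻¹ K⁻¹)(500 K) × ln(1.29/17)
   = (4.157 kJ/mol)(-2.579) = -10.7 kJ/mol
ΔG < 0, so the forward reaction is spontaneous (proceeds forward).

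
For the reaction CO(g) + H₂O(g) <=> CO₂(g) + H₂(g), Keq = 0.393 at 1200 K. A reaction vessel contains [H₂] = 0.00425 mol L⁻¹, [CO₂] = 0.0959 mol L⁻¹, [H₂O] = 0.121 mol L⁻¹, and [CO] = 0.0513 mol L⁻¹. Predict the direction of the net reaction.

to the right

Q = [CO₂]·[H₂] / ([CO]·[H₂O]) = (0.0959)·(0.00425) / ((0.0513)·(0.121)) = 0.0657
Q = 0.0657 < Keq = 0.393, so the forward reaction proceeds.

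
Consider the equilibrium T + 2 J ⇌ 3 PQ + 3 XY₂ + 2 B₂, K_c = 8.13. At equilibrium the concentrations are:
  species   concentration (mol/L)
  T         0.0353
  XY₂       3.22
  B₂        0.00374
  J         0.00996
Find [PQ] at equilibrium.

At equilibrium, K_c = [PQ]³·[XY₂]³·[B₂]² / ([T]·[J]²) = 8.13.
([PQ])³·(3.22)³·(0.00374)² / ((0.0353)·(0.00996)²) = 8.13
[PQ]³ = 0.0610 ⇒ [PQ] = 0.394 mol/L

[PQ] = 0.394 mol/L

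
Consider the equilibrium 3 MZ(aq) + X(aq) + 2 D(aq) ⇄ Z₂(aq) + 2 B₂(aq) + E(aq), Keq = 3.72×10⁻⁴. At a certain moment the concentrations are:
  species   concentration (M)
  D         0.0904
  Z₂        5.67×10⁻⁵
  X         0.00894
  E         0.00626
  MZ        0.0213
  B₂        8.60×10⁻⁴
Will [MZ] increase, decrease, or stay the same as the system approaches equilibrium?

Q = [Z₂]·[B₂]²·[E] / ([MZ]³·[X]·[D]²) = (5.67×10⁻⁵)·(8.60×10⁻⁴)²·(0.00626) / ((0.0213)³·(0.00894)·(0.0904)²) = 3.72×10⁻⁴
Q = 3.72×10⁻⁴ = Keq; the system is at equilibrium.

stay the same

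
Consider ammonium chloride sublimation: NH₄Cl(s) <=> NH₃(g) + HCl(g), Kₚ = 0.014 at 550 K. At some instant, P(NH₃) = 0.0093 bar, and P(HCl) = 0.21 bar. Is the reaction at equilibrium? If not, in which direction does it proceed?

(NH₄Cl is a pure solid — omitted from Qₚ.)
Qₚ = P(NH₃)·P(HCl) = (0.0093)·(0.21) = 0.0020
Qₚ = 0.0020 < Kₚ = 0.014, so the forward reaction proceeds.

toward products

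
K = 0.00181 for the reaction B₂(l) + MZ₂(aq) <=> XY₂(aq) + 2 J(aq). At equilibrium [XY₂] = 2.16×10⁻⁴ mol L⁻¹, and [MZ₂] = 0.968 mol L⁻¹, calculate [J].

[J] = 2.85 mol L⁻¹

(B₂ is a pure liquid — omitted from K.)
At equilibrium, K = [XY₂]·[J]² / [MZ₂] = 0.00181.
(2.16×10⁻⁴)·([J])² / (0.968) = 0.00181
[J]² = 8.11 ⇒ [J] = 2.85 mol L⁻¹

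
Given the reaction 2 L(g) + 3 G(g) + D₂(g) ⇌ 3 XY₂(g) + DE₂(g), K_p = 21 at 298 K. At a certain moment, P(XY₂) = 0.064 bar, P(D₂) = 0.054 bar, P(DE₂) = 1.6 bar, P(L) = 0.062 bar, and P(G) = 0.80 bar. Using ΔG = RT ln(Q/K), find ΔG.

Q_p = P(XY₂)³·P(DE₂) / (P(L)²·P(G)³·P(D₂)) = (0.064)³·(1.6) / ((0.062)²·(0.80)³·(0.054)) = 3.95
ΔG = RT ln(Q_p/K_p) = (8.314 J mol⁻¹ K⁻¹)(298 K) × ln(3.95/21)
   = (2.478 kJ/mol)(-1.671) = -4.14 kJ/mol
ΔG < 0, so the forward reaction is spontaneous (proceeds forward).

ΔG = -4.14 kJ/mol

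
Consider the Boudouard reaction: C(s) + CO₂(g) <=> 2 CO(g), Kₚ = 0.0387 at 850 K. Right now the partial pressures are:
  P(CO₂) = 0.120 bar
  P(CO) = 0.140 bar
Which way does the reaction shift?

(C is a pure solid — omitted from Qₚ.)
Qₚ = P(CO)² / P(CO₂) = (0.140)² / (0.120) = 0.163
Qₚ = 0.163 > Kₚ = 0.0387, so the reverse reaction proceeds.

in the reverse direction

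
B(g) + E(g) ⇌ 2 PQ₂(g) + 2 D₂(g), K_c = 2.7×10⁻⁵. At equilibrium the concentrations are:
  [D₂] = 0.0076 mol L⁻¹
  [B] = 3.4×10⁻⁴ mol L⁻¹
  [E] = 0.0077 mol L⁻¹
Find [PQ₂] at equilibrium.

[PQ₂] = 0.0011 mol L⁻¹

At equilibrium, K_c = [PQ₂]²·[D₂]² / ([B]·[E]) = 2.7×10⁻⁵.
([PQ₂])²·(0.0076)² / ((3.4×10⁻⁴)·(0.0077)) = 2.7×10⁻⁵
[PQ₂]² = 1.22×10⁻⁶ ⇒ [PQ₂] = 0.0011 mol L⁻¹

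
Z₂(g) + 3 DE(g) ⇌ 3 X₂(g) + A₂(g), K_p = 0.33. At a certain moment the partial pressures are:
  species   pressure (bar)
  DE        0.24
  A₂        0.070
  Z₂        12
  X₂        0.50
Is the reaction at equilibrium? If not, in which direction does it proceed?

Q_p = P(X₂)³·P(A₂) / (P(Z₂)·P(DE)³) = (0.50)³·(0.070) / ((12)·(0.24)³) = 0.053
Q_p = 0.053 < K_p = 0.33, so the forward reaction proceeds.

forward (toward products)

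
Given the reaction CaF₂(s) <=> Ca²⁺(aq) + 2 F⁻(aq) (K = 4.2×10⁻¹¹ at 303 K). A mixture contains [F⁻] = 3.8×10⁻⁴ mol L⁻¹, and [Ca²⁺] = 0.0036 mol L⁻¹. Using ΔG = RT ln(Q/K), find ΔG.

ΔG = 6.34 kJ/mol

(CaF₂ is a pure solid — omitted from Q.)
Q = [Ca²⁺]·[F⁻]² = (0.0036)·(3.8×10⁻⁴)² = 5.20×10⁻¹⁰
ΔG = RT ln(Q/K) = (8.314 J mol⁻¹ K⁻¹)(303 K) × ln(5.20×10⁻¹⁰/4.2×10⁻¹¹)
   = (2.519 kJ/mol)(2.516) = 6.34 kJ/mol
ΔG > 0, so the forward reaction is non-spontaneous (proceeds in reverse).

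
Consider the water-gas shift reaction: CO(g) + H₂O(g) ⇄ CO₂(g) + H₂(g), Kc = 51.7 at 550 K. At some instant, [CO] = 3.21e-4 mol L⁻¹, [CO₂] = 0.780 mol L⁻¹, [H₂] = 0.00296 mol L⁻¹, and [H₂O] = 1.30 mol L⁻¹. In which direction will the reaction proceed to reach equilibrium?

to the right

Qc = [CO₂]·[H₂] / ([CO]·[H₂O]) = (0.780)·(0.00296) / ((3.21e-4)·(1.30)) = 5.53
Qc = 5.53 < Kc = 51.7, so the forward reaction proceeds.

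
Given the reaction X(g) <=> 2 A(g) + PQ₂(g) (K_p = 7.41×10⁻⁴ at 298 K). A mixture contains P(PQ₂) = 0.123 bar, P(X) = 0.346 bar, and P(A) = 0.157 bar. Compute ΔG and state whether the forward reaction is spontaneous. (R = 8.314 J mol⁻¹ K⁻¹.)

Q_p = P(A)²·P(PQ₂) / P(X) = (0.157)²·(0.123) / (0.346) = 0.00876
ΔG = RT ln(Q_p/K_p) = (8.314 J mol⁻¹ K⁻¹)(298 K) × ln(0.00876/7.41×10⁻⁴)
   = (2.478 kJ/mol)(2.470) = 6.12 kJ/mol
ΔG > 0, so the forward reaction is non-spontaneous (proceeds in reverse).

ΔG = 6.12 kJ/mol; the forward reaction is non-spontaneous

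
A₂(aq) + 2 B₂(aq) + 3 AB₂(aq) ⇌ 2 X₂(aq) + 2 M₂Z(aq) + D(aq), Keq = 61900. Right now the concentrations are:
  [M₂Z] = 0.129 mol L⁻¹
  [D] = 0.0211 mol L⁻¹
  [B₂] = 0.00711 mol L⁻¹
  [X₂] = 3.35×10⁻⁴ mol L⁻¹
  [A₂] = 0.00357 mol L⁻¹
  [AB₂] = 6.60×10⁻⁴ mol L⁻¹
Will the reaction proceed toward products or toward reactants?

Q = [X₂]²·[M₂Z]²·[D] / ([A₂]·[B₂]²·[AB₂]³) = (3.35×10⁻⁴)²·(0.129)²·(0.0211) / ((0.00357)·(0.00711)²·(6.60×10⁻⁴)³) = 7.59×10⁵
Q = 7.59×10⁵ > Keq = 61900, so the reverse reaction proceeds.

reverse (toward reactants)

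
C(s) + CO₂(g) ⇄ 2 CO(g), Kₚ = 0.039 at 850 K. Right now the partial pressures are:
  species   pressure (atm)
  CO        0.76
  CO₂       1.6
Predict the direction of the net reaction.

toward reactants

(C is a pure solid — omitted from Qₚ.)
Qₚ = P(CO)² / P(CO₂) = (0.76)² / (1.6) = 0.36
Qₚ = 0.36 > Kₚ = 0.039, so the reverse reaction proceeds.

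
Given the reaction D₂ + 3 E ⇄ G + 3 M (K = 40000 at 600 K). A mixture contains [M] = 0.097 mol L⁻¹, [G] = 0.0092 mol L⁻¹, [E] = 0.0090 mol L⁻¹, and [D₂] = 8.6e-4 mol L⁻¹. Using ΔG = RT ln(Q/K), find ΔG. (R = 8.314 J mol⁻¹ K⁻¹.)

ΔG = -5.46 kJ/mol

Q = [G]·[M]³ / ([D₂]·[E]³) = (0.0092)·(0.097)³ / ((8.6e-4)·(0.0090)³) = 13400
ΔG = RT ln(Q/K) = (8.314 J mol⁻¹ K⁻¹)(600 K) × ln(13400/40000)
   = (4.988 kJ/mol)(-1.094) = -5.46 kJ/mol
ΔG < 0, so the forward reaction is spontaneous (proceeds forward).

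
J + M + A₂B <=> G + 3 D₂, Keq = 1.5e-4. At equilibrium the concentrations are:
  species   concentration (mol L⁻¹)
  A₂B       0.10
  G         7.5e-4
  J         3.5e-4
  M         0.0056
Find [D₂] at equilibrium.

[D₂] = 0.0034 mol L⁻¹

At equilibrium, Keq = [G]·[D₂]³ / ([J]·[M]·[A₂B]) = 1.5e-4.
(7.5e-4)·([D₂])³ / ((3.5e-4)·(0.0056)·(0.10)) = 1.5e-4
[D₂]³ = 3.92e-8 ⇒ [D₂] = 0.0034 mol L⁻¹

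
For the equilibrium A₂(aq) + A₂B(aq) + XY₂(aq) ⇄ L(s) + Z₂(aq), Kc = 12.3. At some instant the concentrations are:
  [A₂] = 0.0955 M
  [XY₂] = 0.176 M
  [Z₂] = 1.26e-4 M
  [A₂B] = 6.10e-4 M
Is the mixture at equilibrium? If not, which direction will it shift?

yes, at equilibrium

(L is a pure solid — omitted from Qc.)
Qc = [Z₂] / ([A₂]·[A₂B]·[XY₂]) = (1.26e-4) / ((0.0955)·(6.10e-4)·(0.176)) = 12.3
Qc = 12.3 = Kc; the system is at equilibrium.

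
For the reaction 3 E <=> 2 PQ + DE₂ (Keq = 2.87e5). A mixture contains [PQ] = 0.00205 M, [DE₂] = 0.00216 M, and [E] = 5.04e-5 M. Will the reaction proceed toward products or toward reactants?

in the forward direction

Q = [PQ]²·[DE₂] / [E]³ = (0.00205)²·(0.00216) / (5.04e-5)³ = 70900
Q = 70900 < Keq = 2.87e5, so the forward reaction proceeds.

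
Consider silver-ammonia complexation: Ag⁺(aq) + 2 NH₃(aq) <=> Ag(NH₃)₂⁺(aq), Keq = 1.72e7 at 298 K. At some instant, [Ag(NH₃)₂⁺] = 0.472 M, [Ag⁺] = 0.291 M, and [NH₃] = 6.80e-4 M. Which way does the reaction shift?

forward (toward products)

Q = [Ag(NH₃)₂⁺] / ([Ag⁺]·[NH₃]²) = (0.472) / ((0.291)·(6.80e-4)²) = 3.51e6
Q = 3.51e6 < Keq = 1.72e7, so the forward reaction proceeds.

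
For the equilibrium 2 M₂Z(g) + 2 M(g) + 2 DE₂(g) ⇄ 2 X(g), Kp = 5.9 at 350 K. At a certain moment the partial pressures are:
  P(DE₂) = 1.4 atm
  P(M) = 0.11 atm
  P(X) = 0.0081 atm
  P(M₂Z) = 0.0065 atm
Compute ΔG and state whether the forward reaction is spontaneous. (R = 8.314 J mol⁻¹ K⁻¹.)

ΔG = 7.00 kJ/mol; the forward reaction is non-spontaneous

Qp = P(X)² / (P(M₂Z)²·P(M)²·P(DE₂)²) = (0.0081)² / ((0.0065)²·(0.11)²·(1.4)²) = 65.5
ΔG = RT ln(Qp/Kp) = (8.314 J mol⁻¹ K⁻¹)(350 K) × ln(65.5/5.9)
   = (2.910 kJ/mol)(2.407) = 7.00 kJ/mol
ΔG > 0, so the forward reaction is non-spontaneous (proceeds in reverse).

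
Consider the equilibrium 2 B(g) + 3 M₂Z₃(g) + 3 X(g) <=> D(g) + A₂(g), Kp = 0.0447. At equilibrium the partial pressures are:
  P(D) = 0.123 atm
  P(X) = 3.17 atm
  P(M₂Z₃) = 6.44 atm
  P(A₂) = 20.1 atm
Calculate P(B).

P(B) = 0.0806 atm

At equilibrium, Kp = P(D)·P(A₂) / (P(B)²·P(M₂Z₃)³·P(X)³) = 0.0447.
(0.123)·(20.1) / ((P(B))²·(6.44)³·(3.17)³) = 0.0447
P(B)² = 0.00650 ⇒ P(B) = 0.0806 atm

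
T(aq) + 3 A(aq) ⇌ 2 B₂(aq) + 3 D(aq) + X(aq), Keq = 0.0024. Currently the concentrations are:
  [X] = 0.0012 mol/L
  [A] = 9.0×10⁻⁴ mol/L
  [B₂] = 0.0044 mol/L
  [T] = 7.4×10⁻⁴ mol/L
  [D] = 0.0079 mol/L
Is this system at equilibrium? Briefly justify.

Q = [B₂]²·[D]³·[X] / ([T]·[A]³) = (0.0044)²·(0.0079)³·(0.0012) / ((7.4×10⁻⁴)·(9.0×10⁻⁴)³) = 0.021
Q = 0.021 > Keq = 0.0024: net reverse reaction.

no; Q > K, reaction proceeds in reverse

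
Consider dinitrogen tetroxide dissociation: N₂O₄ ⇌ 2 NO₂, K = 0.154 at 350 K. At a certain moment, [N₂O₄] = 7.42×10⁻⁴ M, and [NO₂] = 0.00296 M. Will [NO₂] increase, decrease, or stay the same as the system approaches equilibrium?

Q = [NO₂]² / [N₂O₄] = (0.00296)² / (7.42×10⁻⁴) = 0.0118
Q = 0.0118 < K = 0.154: net forward reaction.
NO₂ is a product, so it increases.

increase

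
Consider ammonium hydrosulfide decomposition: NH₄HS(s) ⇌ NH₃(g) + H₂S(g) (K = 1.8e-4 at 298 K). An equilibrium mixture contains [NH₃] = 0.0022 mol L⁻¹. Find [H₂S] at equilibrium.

(NH₄HS is a pure solid — omitted from K.)
At equilibrium, K = [NH₃]·[H₂S] = 1.8e-4.
(0.0022)·([H₂S]) = 1.8e-4
[H₂S] = 0.0818 = 0.082 mol L⁻¹

[H₂S] = 0.082 mol L⁻¹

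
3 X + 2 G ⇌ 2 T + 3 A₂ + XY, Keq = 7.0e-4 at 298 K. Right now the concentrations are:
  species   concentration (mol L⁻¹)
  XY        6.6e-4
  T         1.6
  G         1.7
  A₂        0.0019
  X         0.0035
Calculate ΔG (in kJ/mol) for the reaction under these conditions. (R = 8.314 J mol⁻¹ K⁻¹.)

ΔG = -4.99 kJ/mol

Q = [T]²·[A₂]³·[XY] / ([X]³·[G]²) = (1.6)²·(0.0019)³·(6.6e-4) / ((0.0035)³·(1.7)²) = 9.35e-5
ΔG = RT ln(Q/Keq) = (8.314 J mol⁻¹ K⁻¹)(298 K) × ln(9.35e-5/7.0e-4)
   = (2.478 kJ/mol)(-2.013) = -4.99 kJ/mol
ΔG < 0, so the forward reaction is spontaneous (proceeds forward).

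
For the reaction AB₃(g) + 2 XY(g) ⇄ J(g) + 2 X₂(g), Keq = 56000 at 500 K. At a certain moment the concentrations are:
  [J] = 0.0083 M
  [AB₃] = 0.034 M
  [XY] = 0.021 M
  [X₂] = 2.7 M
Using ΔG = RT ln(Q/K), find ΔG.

Q = [J]·[X₂]² / ([AB₃]·[XY]²) = (0.0083)·(2.7)² / ((0.034)·(0.021)²) = 4040
ΔG = RT ln(Q/Keq) = (8.314 J mol⁻¹ K⁻¹)(500 K) × ln(4040/56000)
   = (4.157 kJ/mol)(-2.629) = -10.9 kJ/mol
ΔG < 0, so the forward reaction is spontaneous (proceeds forward).

ΔG = -10.9 kJ/mol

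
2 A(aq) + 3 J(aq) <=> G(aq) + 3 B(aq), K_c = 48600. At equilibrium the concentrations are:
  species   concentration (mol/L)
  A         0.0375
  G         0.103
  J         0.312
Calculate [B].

[B] = 2.72 mol/L

At equilibrium, K_c = [G]·[B]³ / ([A]²·[J]³) = 48600.
(0.103)·([B])³ / ((0.0375)²·(0.312)³) = 48600
[B]³ = 20.2 ⇒ [B] = 2.72 mol/L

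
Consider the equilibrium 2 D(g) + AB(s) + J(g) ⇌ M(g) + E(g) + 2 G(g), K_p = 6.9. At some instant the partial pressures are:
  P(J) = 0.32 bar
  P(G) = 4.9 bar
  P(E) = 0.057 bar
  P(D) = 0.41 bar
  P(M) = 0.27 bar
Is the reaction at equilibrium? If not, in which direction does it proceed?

(AB is a pure solid — omitted from Q_p.)
Q_p = P(M)·P(E)·P(G)² / (P(D)²·P(J)) = (0.27)·(0.057)·(4.9)² / ((0.41)²·(0.32)) = 6.9
Q_p = 6.9 = K_p, so the system is already at equilibrium.

at equilibrium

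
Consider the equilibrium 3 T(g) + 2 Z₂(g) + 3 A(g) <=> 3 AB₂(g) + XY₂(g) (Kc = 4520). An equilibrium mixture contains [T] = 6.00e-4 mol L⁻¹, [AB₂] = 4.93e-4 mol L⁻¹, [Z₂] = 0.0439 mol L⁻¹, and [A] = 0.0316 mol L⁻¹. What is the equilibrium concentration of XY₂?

[XY₂] = 4.95e-4 mol L⁻¹

At equilibrium, Kc = [AB₂]³·[XY₂] / ([T]³·[Z₂]²·[A]³) = 4520.
(4.93e-4)³·([XY₂]) / ((6.00e-4)³·(0.0439)²·(0.0316)³) = 4520
[XY₂] = 4.95e-4 mol L⁻¹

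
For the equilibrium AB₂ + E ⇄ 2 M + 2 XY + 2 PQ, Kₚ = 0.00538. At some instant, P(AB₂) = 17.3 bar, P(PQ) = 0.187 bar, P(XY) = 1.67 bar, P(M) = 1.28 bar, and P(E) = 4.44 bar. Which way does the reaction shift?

toward products

Qₚ = P(M)²·P(XY)²·P(PQ)² / (P(AB₂)·P(E)) = (1.28)²·(1.67)²·(0.187)² / ((17.3)·(4.44)) = 0.00208
Qₚ = 0.00208 < Kₚ = 0.00538, so the forward reaction proceeds.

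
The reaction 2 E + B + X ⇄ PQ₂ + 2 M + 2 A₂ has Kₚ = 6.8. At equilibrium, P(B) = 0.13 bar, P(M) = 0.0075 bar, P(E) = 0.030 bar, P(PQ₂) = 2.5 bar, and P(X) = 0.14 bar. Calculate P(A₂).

At equilibrium, Kₚ = P(PQ₂)·P(M)²·P(A₂)² / (P(E)²·P(B)·P(X)) = 6.8.
(2.5)·(0.0075)²·(P(A₂))² / ((0.030)²·(0.13)·(0.14)) = 6.8
P(A₂)² = 0.792 ⇒ P(A₂) = 0.89 bar

P(A₂) = 0.89 bar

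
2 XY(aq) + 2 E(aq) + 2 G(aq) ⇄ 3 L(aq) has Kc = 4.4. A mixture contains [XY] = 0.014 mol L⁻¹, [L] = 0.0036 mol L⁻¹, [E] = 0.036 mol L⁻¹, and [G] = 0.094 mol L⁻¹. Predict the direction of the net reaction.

Qc = [L]³ / ([XY]²·[E]²·[G]²) = (0.0036)³ / ((0.014)²·(0.036)²·(0.094)²) = 21
Qc = 21 > Kc = 4.4, so the reverse reaction proceeds.

toward reactants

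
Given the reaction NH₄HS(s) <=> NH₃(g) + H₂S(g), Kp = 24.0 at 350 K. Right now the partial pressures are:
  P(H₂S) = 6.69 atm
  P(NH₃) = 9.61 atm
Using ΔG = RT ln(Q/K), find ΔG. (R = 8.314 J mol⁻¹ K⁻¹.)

(NH₄HS is a pure solid — omitted from Qp.)
Qp = P(NH₃)·P(H₂S) = (9.61)·(6.69) = 64.3
ΔG = RT ln(Qp/Kp) = (8.314 J mol⁻¹ K⁻¹)(350 K) × ln(64.3/24.0)
   = (2.910 kJ/mol)(0.9855) = 2.87 kJ/mol
ΔG > 0, so the forward reaction is non-spontaneous (proceeds in reverse).

ΔG = 2.87 kJ/mol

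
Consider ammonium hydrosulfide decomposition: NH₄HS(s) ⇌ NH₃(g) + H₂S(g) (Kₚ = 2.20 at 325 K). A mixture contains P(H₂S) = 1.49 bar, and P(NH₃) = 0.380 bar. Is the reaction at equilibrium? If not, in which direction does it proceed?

(NH₄HS is a pure solid — omitted from Qₚ.)
Qₚ = P(NH₃)·P(H₂S) = (0.380)·(1.49) = 0.566
Qₚ = 0.566 < Kₚ = 2.20, so the forward reaction proceeds.

forward (toward products)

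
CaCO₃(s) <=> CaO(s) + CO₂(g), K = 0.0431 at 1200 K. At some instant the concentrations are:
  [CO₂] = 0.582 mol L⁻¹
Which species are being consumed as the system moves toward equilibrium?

CaO, CO₂ (products)

(CaCO₃, CaO are pure solids — omitted from Q.)
Q = [CO₂] = 0.582
Q = 0.582 > K = 0.0431: net reverse reaction.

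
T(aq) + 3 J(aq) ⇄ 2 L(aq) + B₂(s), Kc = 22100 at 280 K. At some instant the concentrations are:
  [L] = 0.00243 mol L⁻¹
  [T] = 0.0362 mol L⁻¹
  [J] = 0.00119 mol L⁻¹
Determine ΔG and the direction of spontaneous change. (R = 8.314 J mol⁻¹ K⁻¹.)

ΔG = 3.44 kJ/mol; the forward reaction is non-spontaneous

(B₂ is a pure solid — omitted from Qc.)
Qc = [L]² / ([T]·[J]³) = (0.00243)² / ((0.0362)·(0.00119)³) = 96800
ΔG = RT ln(Qc/Kc) = (8.314 J mol⁻¹ K⁻¹)(280 K) × ln(96800/22100)
   = (2.328 kJ/mol)(1.477) = 3.44 kJ/mol
ΔG > 0, so the forward reaction is non-spontaneous (proceeds in reverse).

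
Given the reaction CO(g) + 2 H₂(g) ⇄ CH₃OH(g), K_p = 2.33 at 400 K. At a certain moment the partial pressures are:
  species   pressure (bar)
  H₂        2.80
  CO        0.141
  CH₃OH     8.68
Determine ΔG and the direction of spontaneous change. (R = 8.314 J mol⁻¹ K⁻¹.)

ΔG = 4.04 kJ/mol; the forward reaction is non-spontaneous

Q_p = P(CH₃OH) / (P(CO)·P(H₂)²) = (8.68) / ((0.141)·(2.80)²) = 7.85
ΔG = RT ln(Q_p/K_p) = (8.314 J mol⁻¹ K⁻¹)(400 K) × ln(7.85/2.33)
   = (3.326 kJ/mol)(1.215) = 4.04 kJ/mol
ΔG > 0, so the forward reaction is non-spontaneous (proceeds in reverse).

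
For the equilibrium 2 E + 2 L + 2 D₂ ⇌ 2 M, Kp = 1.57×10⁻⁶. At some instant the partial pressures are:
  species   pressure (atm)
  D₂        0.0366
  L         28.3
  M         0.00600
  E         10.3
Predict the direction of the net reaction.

in the forward direction

Qp = P(M)² / (P(E)²·P(L)²·P(D₂)²) = (0.00600)² / ((10.3)²·(28.3)²·(0.0366)²) = 3.16×10⁻⁷
Qp = 3.16×10⁻⁷ < Kp = 1.57×10⁻⁶, so the forward reaction proceeds.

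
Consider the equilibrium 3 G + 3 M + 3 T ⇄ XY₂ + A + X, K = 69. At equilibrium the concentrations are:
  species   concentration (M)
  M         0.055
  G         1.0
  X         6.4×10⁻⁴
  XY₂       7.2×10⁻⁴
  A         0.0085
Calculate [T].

At equilibrium, K = [XY₂]·[A]·[X] / ([G]³·[M]³·[T]³) = 69.
(7.2×10⁻⁴)·(0.0085)·(6.4×10⁻⁴) / ((1.0)³·(0.055)³·([T])³) = 69
[T]³ = 3.41×10⁻⁷ ⇒ [T] = 0.0070 M

[T] = 0.0070 M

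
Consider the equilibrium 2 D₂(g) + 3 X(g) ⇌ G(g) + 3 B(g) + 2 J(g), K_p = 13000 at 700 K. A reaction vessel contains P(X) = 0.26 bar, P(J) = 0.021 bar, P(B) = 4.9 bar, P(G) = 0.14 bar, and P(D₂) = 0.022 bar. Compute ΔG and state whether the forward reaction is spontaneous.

Q_p = P(G)·P(B)³·P(J)² / (P(D₂)²·P(X)³) = (0.14)·(4.9)³·(0.021)² / ((0.022)²·(0.26)³) = 854
ΔG = RT ln(Q_p/K_p) = (8.314 J mol⁻¹ K⁻¹)(700 K) × ln(854/13000)
   = (5.820 kJ/mol)(-2.723) = -15.8 kJ/mol
ΔG < 0, so the forward reaction is spontaneous (proceeds forward).

ΔG = -15.8 kJ/mol; the forward reaction is spontaneous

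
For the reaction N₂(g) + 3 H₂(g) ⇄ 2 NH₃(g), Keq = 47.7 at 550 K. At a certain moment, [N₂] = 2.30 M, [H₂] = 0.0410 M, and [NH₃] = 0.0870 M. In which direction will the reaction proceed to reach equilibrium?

no net change (already at equilibrium)

Q = [NH₃]² / ([N₂]·[H₂]³) = (0.0870)² / ((2.30)·(0.0410)³) = 47.7
Q = 47.7 = Keq, so the system is already at equilibrium.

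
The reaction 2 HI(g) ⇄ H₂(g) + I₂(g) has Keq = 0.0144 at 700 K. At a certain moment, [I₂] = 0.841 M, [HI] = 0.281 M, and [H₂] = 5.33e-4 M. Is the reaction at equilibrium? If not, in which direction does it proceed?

Q = [H₂]·[I₂] / [HI]² = (5.33e-4)·(0.841) / (0.281)² = 0.00568
Q = 0.00568 < Keq = 0.0144, so the forward reaction proceeds.

forward (toward products)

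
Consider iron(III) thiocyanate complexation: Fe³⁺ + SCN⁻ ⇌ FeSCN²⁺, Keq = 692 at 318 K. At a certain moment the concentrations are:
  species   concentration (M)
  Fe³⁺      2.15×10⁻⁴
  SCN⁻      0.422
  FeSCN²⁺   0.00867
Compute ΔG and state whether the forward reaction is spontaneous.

Q = [FeSCN²⁺] / ([Fe³⁺]·[SCN⁻]) = (0.00867) / ((2.15×10⁻⁴)·(0.422)) = 95.6
ΔG = RT ln(Q/Keq) = (8.314 J mol⁻¹ K⁻¹)(318 K) × ln(95.6/692)
   = (2.644 kJ/mol)(-1.979) = -5.23 kJ/mol
ΔG < 0, so the forward reaction is spontaneous (proceeds forward).

ΔG = -5.23 kJ/mol; the forward reaction is spontaneous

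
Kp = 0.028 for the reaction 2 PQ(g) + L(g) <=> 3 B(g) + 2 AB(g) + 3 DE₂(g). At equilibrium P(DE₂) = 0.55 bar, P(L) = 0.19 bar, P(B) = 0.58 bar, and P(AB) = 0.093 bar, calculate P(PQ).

At equilibrium, Kp = P(B)³·P(AB)²·P(DE₂)³ / (P(PQ)²·P(L)) = 0.028.
(0.58)³·(0.093)²·(0.55)³ / ((P(PQ))²·(0.19)) = 0.028
P(PQ)² = 0.0528 ⇒ P(PQ) = 0.23 bar

P(PQ) = 0.23 bar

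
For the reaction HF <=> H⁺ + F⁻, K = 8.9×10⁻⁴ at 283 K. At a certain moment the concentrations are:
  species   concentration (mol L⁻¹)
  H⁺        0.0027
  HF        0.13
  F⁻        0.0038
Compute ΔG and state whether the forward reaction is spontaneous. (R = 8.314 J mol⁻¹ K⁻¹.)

ΔG = -5.70 kJ/mol; the forward reaction is spontaneous

Q = [H⁺]·[F⁻] / [HF] = (0.0027)·(0.0038) / (0.13) = 7.89×10⁻⁵
ΔG = RT ln(Q/K) = (8.314 J mol⁻¹ K⁻¹)(283 K) × ln(7.89×10⁻⁵/8.9×10⁻⁴)
   = (2.353 kJ/mol)(-2.423) = -5.70 kJ/mol
ΔG < 0, so the forward reaction is spontaneous (proceeds forward).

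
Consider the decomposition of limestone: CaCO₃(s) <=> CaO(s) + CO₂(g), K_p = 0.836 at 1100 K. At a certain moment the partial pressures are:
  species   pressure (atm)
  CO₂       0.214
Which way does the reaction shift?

to the right

(CaCO₃, CaO are pure solids — omitted from Q_p.)
Q_p = P(CO₂) = 0.214
Q_p = 0.214 < K_p = 0.836, so the forward reaction proceeds.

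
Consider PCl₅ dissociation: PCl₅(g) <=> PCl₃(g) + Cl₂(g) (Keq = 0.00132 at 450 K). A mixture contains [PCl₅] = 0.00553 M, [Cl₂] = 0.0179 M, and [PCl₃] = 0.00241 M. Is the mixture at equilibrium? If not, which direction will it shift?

Q = [PCl₃]·[Cl₂] / [PCl₅] = (0.00241)·(0.0179) / (0.00553) = 0.00780
Q = 0.00780 > Keq = 0.00132: net reverse reaction.

no; Q > K, reaction proceeds in reverse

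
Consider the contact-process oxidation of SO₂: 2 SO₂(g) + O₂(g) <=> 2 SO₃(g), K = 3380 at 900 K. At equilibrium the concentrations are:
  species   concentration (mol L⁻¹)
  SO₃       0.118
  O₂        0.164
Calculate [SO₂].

At equilibrium, K = [SO₃]² / ([SO₂]²·[O₂]) = 3380.
(0.118)² / (([SO₂])²·(0.164)) = 3380
[SO₂]² = 2.51e-5 ⇒ [SO₂] = 0.00501 mol L⁻¹

[SO₂] = 0.00501 mol L⁻¹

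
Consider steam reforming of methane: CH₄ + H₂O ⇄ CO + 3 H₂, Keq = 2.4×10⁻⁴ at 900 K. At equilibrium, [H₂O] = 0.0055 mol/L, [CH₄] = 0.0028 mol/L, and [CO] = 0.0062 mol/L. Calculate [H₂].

At equilibrium, Keq = [CO]·[H₂]³ / ([CH₄]·[H₂O]) = 2.4×10⁻⁴.
(0.0062)·([H₂])³ / ((0.0028)·(0.0055)) = 2.4×10⁻⁴
[H₂]³ = 5.96×10⁻⁷ ⇒ [H₂] = 0.0084 mol/L

[H₂] = 0.0084 mol/L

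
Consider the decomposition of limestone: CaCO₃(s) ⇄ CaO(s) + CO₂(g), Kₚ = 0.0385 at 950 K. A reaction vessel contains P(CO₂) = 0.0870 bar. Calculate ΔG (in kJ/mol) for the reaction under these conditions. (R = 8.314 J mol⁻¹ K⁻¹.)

(CaCO₃, CaO are pure solids — omitted from Qₚ.)
Qₚ = P(CO₂) = 0.0870
ΔG = RT ln(Qₚ/Kₚ) = (8.314 J mol⁻¹ K⁻¹)(950 K) × ln(0.0870/0.0385)
   = (7.898 kJ/mol)(0.8152) = 6.44 kJ/mol
ΔG > 0, so the forward reaction is non-spontaneous (proceeds in reverse).

ΔG = 6.44 kJ/mol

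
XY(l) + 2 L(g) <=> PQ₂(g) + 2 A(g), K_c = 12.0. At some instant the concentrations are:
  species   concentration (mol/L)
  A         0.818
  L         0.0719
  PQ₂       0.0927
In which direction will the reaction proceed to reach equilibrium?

no net change (already at equilibrium)

(XY is a pure liquid — omitted from Q_c.)
Q_c = [PQ₂]·[A]² / [L]² = (0.0927)·(0.818)² / (0.0719)² = 12.0
Q_c = 12.0 = K_c, so the system is already at equilibrium.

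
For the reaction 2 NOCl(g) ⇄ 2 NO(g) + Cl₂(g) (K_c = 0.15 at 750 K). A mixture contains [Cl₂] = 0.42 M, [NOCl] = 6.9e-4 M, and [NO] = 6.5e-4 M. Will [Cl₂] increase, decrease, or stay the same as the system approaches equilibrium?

Q_c = [NO]²·[Cl₂] / [NOCl]² = (6.5e-4)²·(0.42) / (6.9e-4)² = 0.37
Q_c = 0.37 > K_c = 0.15: net reverse reaction.
Cl₂ is a product, so it decreases.

decrease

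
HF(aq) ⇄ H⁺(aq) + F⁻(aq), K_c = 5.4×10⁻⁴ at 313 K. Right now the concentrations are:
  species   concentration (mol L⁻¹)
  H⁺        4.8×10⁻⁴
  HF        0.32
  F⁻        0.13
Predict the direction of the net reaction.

to the right

Q_c = [H⁺]·[F⁻] / [HF] = (4.8×10⁻⁴)·(0.13) / (0.32) = 1.9×10⁻⁴
Q_c = 1.9×10⁻⁴ < K_c = 5.4×10⁻⁴, so the forward reaction proceeds.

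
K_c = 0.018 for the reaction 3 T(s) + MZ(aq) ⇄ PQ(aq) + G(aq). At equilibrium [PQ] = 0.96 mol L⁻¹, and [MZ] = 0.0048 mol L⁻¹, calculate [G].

[G] = 9.0e-5 mol L⁻¹

(T is a pure solid — omitted from K_c.)
At equilibrium, K_c = [PQ]·[G] / [MZ] = 0.018.
(0.96)·([G]) / (0.0048) = 0.018
[G] = 9.00e-5 = 9.0e-5 mol L⁻¹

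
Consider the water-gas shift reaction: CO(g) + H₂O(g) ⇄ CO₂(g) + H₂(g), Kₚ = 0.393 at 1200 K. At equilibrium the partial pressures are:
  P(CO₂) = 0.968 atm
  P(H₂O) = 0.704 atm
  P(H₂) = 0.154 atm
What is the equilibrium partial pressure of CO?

P(CO) = 0.539 atm

At equilibrium, Kₚ = P(CO₂)·P(H₂) / (P(CO)·P(H₂O)) = 0.393.
(0.968)·(0.154) / ((P(CO))·(0.704)) = 0.393
P(CO) = 0.539 atm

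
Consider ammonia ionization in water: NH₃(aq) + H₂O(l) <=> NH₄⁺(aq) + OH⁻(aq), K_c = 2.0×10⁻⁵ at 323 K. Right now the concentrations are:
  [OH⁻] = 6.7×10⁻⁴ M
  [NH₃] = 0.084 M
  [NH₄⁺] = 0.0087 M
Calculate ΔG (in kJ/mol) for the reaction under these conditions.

(H₂O is a pure liquid — omitted from Q_c.)
Q_c = [NH₄⁺]·[OH⁻] / [NH₃] = (0.0087)·(6.7×10⁻⁴) / (0.084) = 6.94×10⁻⁵
ΔG = RT ln(Q_c/K_c) = (8.314 J mol⁻¹ K⁻¹)(323 K) × ln(6.94×10⁻⁵/2.0×10⁻⁵)
   = (2.685 kJ/mol)(1.244) = 3.34 kJ/mol
ΔG > 0, so the forward reaction is non-spontaneous (proceeds in reverse).

ΔG = 3.34 kJ/mol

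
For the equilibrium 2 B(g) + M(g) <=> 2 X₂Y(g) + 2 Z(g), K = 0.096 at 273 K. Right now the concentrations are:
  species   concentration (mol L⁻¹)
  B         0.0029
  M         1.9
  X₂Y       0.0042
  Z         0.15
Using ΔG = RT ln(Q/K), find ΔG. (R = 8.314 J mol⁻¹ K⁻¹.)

Q = [X₂Y]²·[Z]² / ([B]²·[M]) = (0.0042)²·(0.15)² / ((0.0029)²·(1.9)) = 0.0248
ΔG = RT ln(Q/K) = (8.314 J mol⁻¹ K⁻¹)(273 K) × ln(0.0248/0.096)
   = (2.270 kJ/mol)(-1.354) = -3.07 kJ/mol
ΔG < 0, so the forward reaction is spontaneous (proceeds forward).

ΔG = -3.07 kJ/mol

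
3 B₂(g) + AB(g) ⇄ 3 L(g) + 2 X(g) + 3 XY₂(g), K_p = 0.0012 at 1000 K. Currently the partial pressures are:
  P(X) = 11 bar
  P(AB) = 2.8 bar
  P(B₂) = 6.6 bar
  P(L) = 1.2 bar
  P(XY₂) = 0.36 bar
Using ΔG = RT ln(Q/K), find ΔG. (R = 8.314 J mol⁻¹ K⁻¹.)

ΔG = 19.2 kJ/mol

Q_p = P(L)³·P(X)²·P(XY₂)³ / (P(B₂)³·P(AB)) = (1.2)³·(11)²·(0.36)³ / ((6.6)³·(2.8)) = 0.0121
ΔG = RT ln(Q_p/K_p) = (8.314 J mol⁻¹ K⁻¹)(1000 K) × ln(0.0121/0.0012)
   = (8.314 kJ/mol)(2.311) = 19.2 kJ/mol
ΔG > 0, so the forward reaction is non-spontaneous (proceeds in reverse).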